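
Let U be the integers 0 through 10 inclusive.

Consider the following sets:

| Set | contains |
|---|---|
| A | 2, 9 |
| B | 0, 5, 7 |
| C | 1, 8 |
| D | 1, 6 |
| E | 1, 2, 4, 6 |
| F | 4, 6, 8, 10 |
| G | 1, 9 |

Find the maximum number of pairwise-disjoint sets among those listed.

A, B, C are pairwise disjoint (A={2,9}; B={0,5,7}; C={1,8}).
Every remaining set overlaps one of these, and no 4 of the listed sets are pairwise disjoint, so 3 is the maximum.

3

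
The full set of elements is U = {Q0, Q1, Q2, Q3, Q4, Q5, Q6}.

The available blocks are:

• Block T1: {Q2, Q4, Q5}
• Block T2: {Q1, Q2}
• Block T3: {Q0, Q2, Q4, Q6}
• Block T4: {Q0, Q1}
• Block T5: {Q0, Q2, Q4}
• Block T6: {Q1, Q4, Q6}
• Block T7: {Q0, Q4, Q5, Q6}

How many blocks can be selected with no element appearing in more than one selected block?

2

T2, T7 are pairwise disjoint (T2={Q1,Q2}; T7={Q0,Q4,Q5,Q6}).
Every remaining block overlaps one of these, and no 3 of the listed blocks are pairwise disjoint, so 2 is the maximum.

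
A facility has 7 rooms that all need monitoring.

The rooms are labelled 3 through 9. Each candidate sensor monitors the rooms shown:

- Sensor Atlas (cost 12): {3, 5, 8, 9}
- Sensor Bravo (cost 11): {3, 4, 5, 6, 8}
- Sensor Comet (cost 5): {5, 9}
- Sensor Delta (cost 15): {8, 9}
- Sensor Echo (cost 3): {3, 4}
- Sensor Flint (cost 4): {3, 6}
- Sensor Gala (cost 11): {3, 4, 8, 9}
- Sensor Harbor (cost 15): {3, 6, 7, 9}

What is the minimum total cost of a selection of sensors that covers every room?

26

Bravo, Harbor together cover every room (Bravo ∪ Harbor = {3, 4, 5, 6, 7, 8, 9}); total cost 11 + 15 = 26.
The greedy pick Echo, Comet, Flint, Bravo, Harbor costs 38; no covering selection beats 26.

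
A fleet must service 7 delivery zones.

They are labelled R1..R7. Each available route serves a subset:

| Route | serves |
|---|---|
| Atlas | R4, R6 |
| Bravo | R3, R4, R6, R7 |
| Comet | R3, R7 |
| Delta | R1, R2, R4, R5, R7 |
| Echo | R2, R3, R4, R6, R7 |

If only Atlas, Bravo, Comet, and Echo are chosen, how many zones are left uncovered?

2

Union of Atlas, Bravo, Comet, Echo = {R2, R3, R4, R6, R7}.
Not covered: R1, R5 — 2 zones.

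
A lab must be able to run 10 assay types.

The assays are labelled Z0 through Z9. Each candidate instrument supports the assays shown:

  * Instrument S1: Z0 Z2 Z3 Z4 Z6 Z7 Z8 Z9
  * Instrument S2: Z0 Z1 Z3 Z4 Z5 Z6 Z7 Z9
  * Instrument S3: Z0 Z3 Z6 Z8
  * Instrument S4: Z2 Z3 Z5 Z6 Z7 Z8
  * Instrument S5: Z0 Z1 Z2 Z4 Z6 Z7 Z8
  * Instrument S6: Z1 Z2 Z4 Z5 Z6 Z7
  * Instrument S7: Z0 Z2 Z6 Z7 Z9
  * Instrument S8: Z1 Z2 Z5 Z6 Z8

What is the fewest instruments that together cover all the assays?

2

Take {S1, S6}. Their union is {Z0, Z1, Z2, Z3, Z4, Z5, Z6, Z7, Z8, Z9}, which is all 10 assays.
No single instrument has all 10 assays (the largest, S1, has 8), so 2 is optimal.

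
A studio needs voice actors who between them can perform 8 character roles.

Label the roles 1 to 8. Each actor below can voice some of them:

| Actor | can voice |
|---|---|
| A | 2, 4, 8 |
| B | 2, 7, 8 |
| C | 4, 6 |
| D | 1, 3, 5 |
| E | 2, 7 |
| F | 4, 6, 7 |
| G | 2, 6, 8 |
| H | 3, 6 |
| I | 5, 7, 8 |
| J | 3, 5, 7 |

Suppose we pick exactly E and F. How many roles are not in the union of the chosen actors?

4

Union of E, F = {2, 4, 6, 7}.
Not covered: 1, 3, 5, 8 — 4 roles.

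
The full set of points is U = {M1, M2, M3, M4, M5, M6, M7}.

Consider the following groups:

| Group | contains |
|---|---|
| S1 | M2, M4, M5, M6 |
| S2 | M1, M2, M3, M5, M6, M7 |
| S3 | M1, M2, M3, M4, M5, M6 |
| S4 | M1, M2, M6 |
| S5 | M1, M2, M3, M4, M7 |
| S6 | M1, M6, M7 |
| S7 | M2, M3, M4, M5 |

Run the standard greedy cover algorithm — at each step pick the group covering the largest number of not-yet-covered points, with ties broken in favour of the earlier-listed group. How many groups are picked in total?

2

Greedy: pick S2 (covers 6 new) → pick S1 (covers 1 new). Total picks: 2.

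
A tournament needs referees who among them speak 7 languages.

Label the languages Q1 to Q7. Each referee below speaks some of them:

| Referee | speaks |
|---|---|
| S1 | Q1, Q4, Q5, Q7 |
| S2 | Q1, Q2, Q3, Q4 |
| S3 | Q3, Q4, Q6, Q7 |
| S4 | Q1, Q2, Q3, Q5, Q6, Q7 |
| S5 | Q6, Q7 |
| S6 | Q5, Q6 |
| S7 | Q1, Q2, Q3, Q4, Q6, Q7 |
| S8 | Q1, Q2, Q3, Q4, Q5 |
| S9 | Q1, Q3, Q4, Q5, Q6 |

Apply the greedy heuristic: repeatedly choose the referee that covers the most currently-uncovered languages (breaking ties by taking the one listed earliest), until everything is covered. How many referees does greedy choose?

2

Greedy: pick S4 (covers 6 new) → pick S1 (covers 1 new). Total picks: 2.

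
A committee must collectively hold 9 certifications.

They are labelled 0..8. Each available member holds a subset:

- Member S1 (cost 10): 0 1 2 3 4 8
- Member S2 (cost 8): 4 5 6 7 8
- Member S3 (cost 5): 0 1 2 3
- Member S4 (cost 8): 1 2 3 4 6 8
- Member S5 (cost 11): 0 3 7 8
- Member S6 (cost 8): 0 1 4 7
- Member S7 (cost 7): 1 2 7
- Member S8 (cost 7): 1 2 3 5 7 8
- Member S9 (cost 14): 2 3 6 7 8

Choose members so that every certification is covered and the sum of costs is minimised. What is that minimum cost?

13

S2, S3 together cover every certification (S2 ∪ S3 = {0, 1, 2, 3, 4, 5, 6, 7, 8}); total cost 8 + 5 = 13.
The greedy pick S8, S2, S3 costs 20; no covering selection beats 13.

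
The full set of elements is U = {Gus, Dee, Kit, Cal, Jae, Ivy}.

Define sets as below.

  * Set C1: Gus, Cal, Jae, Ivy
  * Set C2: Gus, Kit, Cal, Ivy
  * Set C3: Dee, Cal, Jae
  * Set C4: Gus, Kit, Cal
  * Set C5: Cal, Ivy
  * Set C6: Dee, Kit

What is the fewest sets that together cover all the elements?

C1 and C6 together: C1 ∪ C6 = {Gus, Dee, Kit, Cal, Jae, Ivy} — every element is covered.
No single set has all 6 elements (the largest, C1, has 4), so 2 is optimal.

2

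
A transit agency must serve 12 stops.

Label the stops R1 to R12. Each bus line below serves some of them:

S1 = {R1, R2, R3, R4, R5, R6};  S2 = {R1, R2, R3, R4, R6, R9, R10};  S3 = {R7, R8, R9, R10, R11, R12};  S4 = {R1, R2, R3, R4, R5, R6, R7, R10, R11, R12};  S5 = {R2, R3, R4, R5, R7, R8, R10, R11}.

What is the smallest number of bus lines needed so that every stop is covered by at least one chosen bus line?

Take {S1, S3}. Their union is {R1, R2, R3, R4, R5, R6, R7, R8, R9, R10, R11, R12}, which is all 12 stops.
No single bus line has all 12 stops (the largest, S4, has 10), so 2 is optimal.

2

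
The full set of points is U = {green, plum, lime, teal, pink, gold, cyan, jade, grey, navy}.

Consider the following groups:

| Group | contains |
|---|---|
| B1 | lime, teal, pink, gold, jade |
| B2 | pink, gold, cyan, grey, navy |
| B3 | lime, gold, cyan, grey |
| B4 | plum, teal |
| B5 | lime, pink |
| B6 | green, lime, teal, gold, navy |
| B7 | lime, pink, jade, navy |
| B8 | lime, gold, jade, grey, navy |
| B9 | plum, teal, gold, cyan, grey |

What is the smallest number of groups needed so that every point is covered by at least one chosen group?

B6, B7, and B9 cover everything between them: the union {green, plum, lime, teal, pink, gold, cyan, jade, grey, navy} is all of U.
Only B6 contains green, so B6 is forced; the remaining 5 points need at least 2 more groups (each remaining group adds at most 3) — so at least 3 groups are needed, and 3 is optimal.

3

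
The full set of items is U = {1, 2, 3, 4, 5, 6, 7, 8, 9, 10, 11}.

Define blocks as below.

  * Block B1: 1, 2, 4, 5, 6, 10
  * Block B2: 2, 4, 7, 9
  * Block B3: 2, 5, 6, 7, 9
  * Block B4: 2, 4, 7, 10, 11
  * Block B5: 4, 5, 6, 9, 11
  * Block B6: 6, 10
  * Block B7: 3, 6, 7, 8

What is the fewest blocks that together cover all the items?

3

Take {B1, B5, B7}. Their union is {1, 2, 3, 4, 5, 6, 7, 8, 9, 10, 11}, which is all 11 items.
Only B1 contains 1, so B1 is forced; the remaining 5 items need at least 2 more blocks (each remaining block adds at most 3) — so at least 3 blocks are needed, and 3 is optimal.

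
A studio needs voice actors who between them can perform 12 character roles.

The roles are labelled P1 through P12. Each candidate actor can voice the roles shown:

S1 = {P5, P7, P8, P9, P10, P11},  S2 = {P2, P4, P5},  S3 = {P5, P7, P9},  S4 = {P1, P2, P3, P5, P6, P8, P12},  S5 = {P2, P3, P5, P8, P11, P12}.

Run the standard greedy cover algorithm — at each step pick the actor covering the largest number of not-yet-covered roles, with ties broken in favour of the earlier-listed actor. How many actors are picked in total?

Greedy: pick S4 (covers 7 new) → pick S1 (covers 4 new) → pick S2 (covers 1 new). Total picks: 3.

3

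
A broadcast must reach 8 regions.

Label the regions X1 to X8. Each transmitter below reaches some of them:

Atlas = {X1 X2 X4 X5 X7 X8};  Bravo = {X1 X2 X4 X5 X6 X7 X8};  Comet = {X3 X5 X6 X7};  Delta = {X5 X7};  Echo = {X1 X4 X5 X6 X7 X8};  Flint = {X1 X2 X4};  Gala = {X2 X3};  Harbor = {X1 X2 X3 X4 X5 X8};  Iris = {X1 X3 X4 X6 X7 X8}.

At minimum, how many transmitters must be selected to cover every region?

2

Take {Bravo, Gala}. Their union is {X1, X2, X3, X4, X5, X6, X7, X8}, which is all 8 regions.
No single transmitter has all 8 regions (the largest, Bravo, has 7), so 2 is optimal.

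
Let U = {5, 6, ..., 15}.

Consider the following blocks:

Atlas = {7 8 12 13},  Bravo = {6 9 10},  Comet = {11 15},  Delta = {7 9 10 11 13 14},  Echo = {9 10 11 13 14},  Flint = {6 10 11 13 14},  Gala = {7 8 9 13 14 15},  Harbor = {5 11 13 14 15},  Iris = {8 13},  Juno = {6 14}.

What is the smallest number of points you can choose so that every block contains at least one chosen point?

Take H = {6, 11, 13}. Each listed block contains at least one of these, so H is a hitting set of size 3.
The blocks Atlas, Bravo, Comet are pairwise disjoint, so any hitting set needs a separate point for each — at least 3. Hence 3 is optimal.

3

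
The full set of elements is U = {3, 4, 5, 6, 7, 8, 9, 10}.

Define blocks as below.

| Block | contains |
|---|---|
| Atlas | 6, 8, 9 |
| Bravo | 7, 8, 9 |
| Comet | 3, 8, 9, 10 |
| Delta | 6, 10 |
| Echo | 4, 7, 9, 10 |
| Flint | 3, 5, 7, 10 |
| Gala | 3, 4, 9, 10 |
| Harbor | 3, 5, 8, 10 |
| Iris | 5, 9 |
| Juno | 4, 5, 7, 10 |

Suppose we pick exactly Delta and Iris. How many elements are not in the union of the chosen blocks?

Union of Delta, Iris = {5, 6, 9, 10}.
Not covered: 3, 4, 7, 8 — 4 elements.

4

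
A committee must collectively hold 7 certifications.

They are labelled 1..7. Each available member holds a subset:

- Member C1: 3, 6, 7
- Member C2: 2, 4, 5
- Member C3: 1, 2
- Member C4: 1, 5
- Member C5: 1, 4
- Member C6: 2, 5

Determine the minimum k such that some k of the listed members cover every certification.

3

C1 and C2 and C3 together: C1 ∪ C2 ∪ C3 = {1, 2, 3, 4, 5, 6, 7} — every certification is covered.
Each member has at most 3 certifications, and 2·3 = 6 < 7 — so at least 3 members are needed, and 3 is optimal.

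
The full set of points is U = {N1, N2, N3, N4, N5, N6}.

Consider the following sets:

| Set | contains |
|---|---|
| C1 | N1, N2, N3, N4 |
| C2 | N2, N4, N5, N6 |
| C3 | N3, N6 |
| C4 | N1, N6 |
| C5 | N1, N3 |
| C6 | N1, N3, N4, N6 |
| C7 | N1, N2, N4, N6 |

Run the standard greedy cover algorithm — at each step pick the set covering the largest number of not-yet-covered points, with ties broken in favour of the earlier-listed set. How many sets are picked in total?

Greedy: pick C1 (covers 4 new) → pick C2 (covers 2 new). Total picks: 2.

2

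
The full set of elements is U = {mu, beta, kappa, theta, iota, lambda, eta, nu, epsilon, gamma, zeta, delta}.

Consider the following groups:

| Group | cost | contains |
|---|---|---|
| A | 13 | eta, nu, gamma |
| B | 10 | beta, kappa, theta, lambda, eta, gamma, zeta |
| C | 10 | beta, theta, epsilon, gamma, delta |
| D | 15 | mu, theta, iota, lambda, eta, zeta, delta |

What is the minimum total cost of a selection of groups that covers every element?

A, B, C, D together cover every element (A ∪ B ∪ C ∪ D = {mu, beta, kappa, theta, iota, lambda, eta, nu, epsilon, gamma, zeta, delta}); total cost 13 + 10 + 10 + 15 = 48.
No covering selection has total cost below 48.

48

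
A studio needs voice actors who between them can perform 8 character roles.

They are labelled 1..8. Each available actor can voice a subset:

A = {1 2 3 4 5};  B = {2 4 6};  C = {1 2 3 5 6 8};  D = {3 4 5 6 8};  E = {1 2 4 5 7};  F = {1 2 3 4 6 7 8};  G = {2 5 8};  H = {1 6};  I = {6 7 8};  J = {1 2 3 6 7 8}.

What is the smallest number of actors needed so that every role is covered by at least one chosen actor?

A and F together: A ∪ F = {1, 2, 3, 4, 5, 6, 7, 8} — every role is covered.
No single actor has all 8 roles (the largest, F, has 7), so 2 is optimal.

2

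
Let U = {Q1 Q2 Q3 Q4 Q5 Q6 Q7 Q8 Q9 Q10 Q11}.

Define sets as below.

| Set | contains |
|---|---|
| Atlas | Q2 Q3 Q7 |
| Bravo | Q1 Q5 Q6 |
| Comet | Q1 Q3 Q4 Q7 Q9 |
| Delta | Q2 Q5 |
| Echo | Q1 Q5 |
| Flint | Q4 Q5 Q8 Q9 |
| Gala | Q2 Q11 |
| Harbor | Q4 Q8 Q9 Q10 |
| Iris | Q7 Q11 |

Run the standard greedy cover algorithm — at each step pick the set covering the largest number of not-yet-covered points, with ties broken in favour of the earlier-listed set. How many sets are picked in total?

4

Greedy: pick Comet (covers 5 new) → pick Bravo (covers 2 new) → pick Gala (covers 2 new) → pick Harbor (covers 2 new). Total picks: 4.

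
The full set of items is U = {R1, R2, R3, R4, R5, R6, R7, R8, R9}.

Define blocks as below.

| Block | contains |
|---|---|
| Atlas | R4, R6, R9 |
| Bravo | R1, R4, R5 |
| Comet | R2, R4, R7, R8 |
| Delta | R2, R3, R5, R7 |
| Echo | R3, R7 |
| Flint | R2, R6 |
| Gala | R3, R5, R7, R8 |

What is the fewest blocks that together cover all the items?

Atlas, Bravo, Delta, and Gala cover everything between them: the union {R1, R2, R3, R4, R5, R6, R7, R8, R9} is all of U.
No 3 of the 7 blocks cover everything (all 35 combinations miss at least one item), so 4 is optimal.

4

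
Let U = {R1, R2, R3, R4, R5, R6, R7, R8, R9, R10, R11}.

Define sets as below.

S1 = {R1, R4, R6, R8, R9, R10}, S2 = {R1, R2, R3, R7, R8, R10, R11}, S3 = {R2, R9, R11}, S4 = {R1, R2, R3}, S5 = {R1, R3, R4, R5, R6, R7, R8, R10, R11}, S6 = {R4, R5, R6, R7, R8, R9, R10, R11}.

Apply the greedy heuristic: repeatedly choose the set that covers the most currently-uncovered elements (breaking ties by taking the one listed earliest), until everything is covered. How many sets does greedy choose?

2

Greedy: pick S5 (covers 9 new) → pick S3 (covers 2 new). Total picks: 2.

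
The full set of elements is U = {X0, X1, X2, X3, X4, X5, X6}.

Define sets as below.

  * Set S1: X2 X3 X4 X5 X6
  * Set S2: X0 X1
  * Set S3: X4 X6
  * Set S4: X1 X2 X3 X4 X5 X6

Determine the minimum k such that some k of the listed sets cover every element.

Take {S1, S2}. Their union is {X0, X1, X2, X3, X4, X5, X6}, which is all 7 elements.
No single set has all 7 elements (the largest, S4, has 6), so 2 is optimal.

2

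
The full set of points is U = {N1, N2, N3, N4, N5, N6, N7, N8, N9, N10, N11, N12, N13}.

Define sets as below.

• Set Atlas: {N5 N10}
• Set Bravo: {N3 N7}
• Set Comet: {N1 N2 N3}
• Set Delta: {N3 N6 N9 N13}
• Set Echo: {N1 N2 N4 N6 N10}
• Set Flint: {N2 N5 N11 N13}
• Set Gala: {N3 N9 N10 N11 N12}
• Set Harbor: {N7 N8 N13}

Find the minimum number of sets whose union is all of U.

4

Atlas, Echo, Gala, and Harbor cover everything between them: the union {N1, N2, N3, N4, N5, N6, N7, N8, N9, N10, N11, N12, N13} is all of U.
No 3 of the 8 sets cover everything (all 56 combinations miss at least one point), so 4 is optimal.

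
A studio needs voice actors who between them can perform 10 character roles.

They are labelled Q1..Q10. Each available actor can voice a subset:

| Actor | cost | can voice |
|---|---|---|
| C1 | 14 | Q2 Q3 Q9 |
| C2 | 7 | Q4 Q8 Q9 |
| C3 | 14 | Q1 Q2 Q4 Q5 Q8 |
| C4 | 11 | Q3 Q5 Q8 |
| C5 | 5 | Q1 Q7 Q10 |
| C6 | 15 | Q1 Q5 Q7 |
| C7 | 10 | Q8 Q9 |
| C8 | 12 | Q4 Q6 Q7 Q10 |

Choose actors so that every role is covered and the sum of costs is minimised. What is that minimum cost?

40

C1, C3, C8 together cover every role (C1 ∪ C3 ∪ C8 = {Q1, Q2, Q3, Q4, Q5, Q6, Q7, Q8, Q9, Q10}); total cost 14 + 14 + 12 = 40.
The greedy pick C5, C2, C4, C8, C1 costs 49; no covering selection beats 40.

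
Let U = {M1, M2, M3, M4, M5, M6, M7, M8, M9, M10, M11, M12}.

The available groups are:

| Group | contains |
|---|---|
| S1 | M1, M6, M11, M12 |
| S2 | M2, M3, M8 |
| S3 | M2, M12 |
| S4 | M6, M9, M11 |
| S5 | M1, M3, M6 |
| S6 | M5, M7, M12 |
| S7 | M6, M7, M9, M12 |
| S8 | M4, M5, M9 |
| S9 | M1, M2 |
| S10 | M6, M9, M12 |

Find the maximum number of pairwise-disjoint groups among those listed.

3

S4, S6, S9 are pairwise disjoint (S4={M6,M9,M11}; S6={M5,M7,M12}; S9={M1,M2}).
Every remaining group overlaps one of these, and no 4 of the listed groups are pairwise disjoint, so 3 is the maximum.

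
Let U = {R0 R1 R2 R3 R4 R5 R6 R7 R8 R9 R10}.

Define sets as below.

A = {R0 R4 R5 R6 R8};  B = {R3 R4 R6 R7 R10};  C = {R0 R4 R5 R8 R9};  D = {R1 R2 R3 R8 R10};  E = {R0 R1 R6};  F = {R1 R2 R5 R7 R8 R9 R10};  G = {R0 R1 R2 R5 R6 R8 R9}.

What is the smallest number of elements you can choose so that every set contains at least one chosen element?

The 2 elements {R0, R10} hit every set.
No single element lies in every set, so at least 2 are needed and 2 is optimal.

2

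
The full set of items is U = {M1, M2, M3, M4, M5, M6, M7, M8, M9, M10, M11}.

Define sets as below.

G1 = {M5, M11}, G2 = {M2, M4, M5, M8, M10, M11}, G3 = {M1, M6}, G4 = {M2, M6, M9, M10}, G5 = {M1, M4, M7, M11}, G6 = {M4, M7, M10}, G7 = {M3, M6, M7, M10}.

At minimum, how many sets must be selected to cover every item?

4

G2, G3, G4, and G7 cover everything between them: the union {M1, M2, M3, M4, M5, M6, M7, M8, M9, M10, M11} is all of U.
No 3 of the 7 sets cover everything (all 35 combinations miss at least one item), so 4 is optimal.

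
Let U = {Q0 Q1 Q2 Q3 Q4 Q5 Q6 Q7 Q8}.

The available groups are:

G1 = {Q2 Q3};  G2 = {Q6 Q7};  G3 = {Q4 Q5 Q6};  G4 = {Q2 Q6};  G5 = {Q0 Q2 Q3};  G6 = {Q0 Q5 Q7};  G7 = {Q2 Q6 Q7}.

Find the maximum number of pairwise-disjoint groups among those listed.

G1, G2 are pairwise disjoint (G1={Q2,Q3}; G2={Q6,Q7}).
Every remaining group overlaps one of these, and no 3 of the listed groups are pairwise disjoint, so 2 is the maximum.

2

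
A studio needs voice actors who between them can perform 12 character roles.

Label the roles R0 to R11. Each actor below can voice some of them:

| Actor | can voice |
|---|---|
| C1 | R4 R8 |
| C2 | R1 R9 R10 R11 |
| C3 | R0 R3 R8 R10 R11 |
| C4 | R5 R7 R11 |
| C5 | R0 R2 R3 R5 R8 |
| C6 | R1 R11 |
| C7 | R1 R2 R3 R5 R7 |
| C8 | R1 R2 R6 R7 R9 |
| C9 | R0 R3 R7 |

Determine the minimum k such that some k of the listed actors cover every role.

Take {C1, C2, C5, C8}. Their union is {R0, R1, R2, R3, R4, R5, R6, R7, R8, R9, R10, R11}, which is all 12 roles.
No 3 of the 9 actors cover everything (all 84 combinations miss at least one role), so 4 is optimal.

4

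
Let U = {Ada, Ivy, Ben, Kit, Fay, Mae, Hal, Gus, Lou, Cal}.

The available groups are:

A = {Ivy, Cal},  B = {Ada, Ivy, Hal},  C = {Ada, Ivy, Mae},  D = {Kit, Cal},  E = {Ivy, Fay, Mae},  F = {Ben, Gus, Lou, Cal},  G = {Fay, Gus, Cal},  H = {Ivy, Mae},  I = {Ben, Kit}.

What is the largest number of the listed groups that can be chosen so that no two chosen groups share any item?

3

C, G, I are pairwise disjoint (C={Ada,Ivy,Mae}; G={Fay,Gus,Cal}; I={Ben,Kit}).
Every remaining group overlaps one of these, and no 4 of the listed groups are pairwise disjoint, so 3 is the maximum.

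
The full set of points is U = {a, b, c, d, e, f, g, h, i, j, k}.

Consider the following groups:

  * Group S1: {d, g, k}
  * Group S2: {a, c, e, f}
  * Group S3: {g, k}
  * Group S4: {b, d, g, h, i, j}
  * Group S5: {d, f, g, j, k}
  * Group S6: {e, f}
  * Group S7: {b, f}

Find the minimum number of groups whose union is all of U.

S1 and S2 and S4 together: S1 ∪ S2 ∪ S4 = {a, b, c, d, e, f, g, h, i, j, k} — every point is covered.
Only S2 contains a, so S2 is forced; the remaining 7 points need at least 2 more groups (each remaining group adds at most 6) — so at least 3 groups are needed, and 3 is optimal.

3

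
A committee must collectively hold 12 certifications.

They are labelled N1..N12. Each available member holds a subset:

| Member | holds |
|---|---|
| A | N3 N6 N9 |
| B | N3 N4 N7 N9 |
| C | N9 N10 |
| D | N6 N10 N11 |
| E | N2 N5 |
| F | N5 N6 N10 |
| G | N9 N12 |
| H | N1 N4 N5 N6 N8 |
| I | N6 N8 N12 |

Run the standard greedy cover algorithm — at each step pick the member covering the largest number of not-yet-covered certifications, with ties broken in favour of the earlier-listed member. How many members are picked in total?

5

Greedy: pick H (covers 5 new) → pick B (covers 3 new) → pick D (covers 2 new) → pick E (covers 1 new) → pick G (covers 1 new). Total picks: 5.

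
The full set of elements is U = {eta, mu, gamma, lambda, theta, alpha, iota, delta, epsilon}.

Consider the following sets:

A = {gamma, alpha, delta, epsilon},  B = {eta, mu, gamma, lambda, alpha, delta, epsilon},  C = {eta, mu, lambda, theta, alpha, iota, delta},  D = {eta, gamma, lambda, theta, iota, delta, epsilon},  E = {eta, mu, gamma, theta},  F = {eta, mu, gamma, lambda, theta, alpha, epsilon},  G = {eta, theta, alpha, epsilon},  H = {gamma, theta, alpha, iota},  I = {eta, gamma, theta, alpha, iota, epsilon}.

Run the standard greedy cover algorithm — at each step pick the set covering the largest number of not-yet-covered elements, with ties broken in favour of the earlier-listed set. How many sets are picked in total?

2

Greedy: pick B (covers 7 new) → pick C (covers 2 new). Total picks: 2.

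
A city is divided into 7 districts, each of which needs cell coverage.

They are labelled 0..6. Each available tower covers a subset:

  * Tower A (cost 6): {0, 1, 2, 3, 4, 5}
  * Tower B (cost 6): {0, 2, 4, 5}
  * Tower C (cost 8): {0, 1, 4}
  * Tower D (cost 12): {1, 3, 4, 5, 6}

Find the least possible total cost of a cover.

B, D together cover every district (B ∪ D = {0, 1, 2, 3, 4, 5, 6}); total cost 6 + 12 = 18.
No covering selection has total cost below 18.

18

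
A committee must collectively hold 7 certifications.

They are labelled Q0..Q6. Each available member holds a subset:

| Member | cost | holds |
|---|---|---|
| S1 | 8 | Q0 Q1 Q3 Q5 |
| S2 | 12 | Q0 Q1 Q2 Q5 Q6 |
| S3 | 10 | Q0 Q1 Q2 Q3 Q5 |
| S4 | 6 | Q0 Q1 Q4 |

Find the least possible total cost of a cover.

S1, S2, S4 together cover every certification (S1 ∪ S2 ∪ S4 = {Q0, Q1, Q2, Q3, Q4, Q5, Q6}); total cost 8 + 12 + 6 = 26.
No covering selection has total cost below 26.

26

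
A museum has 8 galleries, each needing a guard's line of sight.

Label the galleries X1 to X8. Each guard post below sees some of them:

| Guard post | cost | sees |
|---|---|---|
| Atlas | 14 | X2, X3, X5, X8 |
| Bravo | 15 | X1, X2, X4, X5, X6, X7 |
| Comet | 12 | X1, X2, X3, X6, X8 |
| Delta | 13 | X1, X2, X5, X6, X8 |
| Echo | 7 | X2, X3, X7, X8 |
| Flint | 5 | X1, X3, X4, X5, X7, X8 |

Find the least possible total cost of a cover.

Comet, Flint together cover every gallery (Comet ∪ Flint = {X1, X2, X3, X4, X5, X6, X7, X8}); total cost 12 + 5 = 17.
No covering selection has total cost below 17.

17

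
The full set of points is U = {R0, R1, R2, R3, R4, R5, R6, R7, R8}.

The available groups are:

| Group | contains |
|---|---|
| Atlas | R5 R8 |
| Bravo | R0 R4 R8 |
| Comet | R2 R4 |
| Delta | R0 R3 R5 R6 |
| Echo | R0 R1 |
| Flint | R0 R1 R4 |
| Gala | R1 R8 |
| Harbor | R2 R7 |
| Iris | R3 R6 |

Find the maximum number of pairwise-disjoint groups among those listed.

4

Atlas, Comet, Echo, Iris are pairwise disjoint (Atlas={R5,R8}; Comet={R2,R4}; Echo={R0,R1}; Iris={R3,R6}).
Every remaining group overlaps one of these, and no 5 of the listed groups are pairwise disjoint, so 4 is the maximum.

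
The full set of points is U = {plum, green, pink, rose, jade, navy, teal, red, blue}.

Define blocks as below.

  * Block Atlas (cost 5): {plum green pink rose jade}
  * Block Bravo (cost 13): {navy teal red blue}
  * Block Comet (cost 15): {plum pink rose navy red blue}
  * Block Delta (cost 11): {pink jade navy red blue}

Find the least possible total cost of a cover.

Atlas, Bravo together cover every point (Atlas ∪ Bravo = {plum, green, pink, rose, jade, navy, teal, red, blue}); total cost 5 + 13 = 18.
No covering selection has total cost below 18.

18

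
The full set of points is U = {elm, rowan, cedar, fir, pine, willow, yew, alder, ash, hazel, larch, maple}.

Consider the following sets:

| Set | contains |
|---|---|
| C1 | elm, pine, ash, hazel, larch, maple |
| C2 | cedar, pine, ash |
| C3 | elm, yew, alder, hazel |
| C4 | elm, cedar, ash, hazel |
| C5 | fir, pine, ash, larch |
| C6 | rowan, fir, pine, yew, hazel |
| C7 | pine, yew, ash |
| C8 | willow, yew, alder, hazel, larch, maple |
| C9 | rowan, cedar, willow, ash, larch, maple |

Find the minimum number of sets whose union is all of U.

3

C3, C5, and C9 cover everything between them: the union {elm, rowan, cedar, fir, pine, willow, yew, alder, ash, hazel, larch, maple} is all of U.
No 2 of the 9 sets cover everything (all 36 combinations miss at least one point), so 3 is optimal.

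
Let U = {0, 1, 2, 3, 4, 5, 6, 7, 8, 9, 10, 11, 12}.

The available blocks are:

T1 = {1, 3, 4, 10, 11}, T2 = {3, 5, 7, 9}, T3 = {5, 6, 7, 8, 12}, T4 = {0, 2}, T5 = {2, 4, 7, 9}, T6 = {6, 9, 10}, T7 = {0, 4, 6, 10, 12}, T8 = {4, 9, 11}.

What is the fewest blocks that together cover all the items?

T1 and T3 and T5 and T7 together: T1 ∪ T3 ∪ T5 ∪ T7 = {0, 1, 2, 3, 4, 5, 6, 7, 8, 9, 10, 11, 12} — every item is covered.
No 3 of the 8 blocks cover everything (all 56 combinations miss at least one item), so 4 is optimal.

4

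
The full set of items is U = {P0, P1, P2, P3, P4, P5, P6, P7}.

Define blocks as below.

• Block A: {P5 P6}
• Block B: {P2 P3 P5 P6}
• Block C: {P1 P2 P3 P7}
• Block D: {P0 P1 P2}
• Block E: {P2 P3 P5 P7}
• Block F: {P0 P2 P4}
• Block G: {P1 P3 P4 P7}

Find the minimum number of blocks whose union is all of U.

3

Take {B, C, F}. Their union is {P0, P1, P2, P3, P4, P5, P6, P7}, which is all 8 items.
No 2 of the 7 blocks cover everything (all 21 combinations miss at least one item), so 3 is optimal.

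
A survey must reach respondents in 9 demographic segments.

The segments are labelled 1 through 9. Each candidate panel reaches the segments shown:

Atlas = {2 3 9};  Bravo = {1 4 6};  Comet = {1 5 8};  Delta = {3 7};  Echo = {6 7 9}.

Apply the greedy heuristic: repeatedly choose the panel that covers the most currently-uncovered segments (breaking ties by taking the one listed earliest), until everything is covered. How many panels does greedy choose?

4

Greedy: pick Atlas (covers 3 new) → pick Bravo (covers 3 new) → pick Comet (covers 2 new) → pick Delta (covers 1 new). Total picks: 4.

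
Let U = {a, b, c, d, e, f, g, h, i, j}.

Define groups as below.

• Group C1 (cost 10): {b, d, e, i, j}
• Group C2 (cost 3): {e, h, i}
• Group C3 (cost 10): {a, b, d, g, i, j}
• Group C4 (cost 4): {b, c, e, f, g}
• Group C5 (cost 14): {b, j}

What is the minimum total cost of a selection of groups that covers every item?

C2, C3, C4 together cover every item (C2 ∪ C3 ∪ C4 = {a, b, c, d, e, f, g, h, i, j}); total cost 3 + 10 + 4 = 17.
No covering selection has total cost below 17.

17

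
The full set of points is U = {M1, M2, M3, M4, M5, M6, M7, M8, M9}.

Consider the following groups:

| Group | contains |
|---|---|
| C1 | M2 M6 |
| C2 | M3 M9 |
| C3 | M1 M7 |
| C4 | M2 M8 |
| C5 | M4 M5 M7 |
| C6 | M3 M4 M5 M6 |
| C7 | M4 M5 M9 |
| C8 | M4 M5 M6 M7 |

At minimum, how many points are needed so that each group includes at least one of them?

4

The 4 points {M1, M2, M3, M4} hit every group.
No choice of 3 points meets every group, so 4 is the minimum.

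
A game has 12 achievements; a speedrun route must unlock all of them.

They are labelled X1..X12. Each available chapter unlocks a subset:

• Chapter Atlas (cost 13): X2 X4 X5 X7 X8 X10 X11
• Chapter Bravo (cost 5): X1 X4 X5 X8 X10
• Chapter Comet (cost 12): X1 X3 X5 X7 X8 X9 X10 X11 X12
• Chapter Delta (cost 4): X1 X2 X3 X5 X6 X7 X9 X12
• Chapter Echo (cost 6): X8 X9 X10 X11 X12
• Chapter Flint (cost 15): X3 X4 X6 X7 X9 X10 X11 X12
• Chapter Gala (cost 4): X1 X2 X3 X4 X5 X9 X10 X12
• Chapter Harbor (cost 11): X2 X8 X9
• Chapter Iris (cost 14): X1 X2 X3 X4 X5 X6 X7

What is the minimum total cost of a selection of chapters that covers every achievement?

14

Delta, Echo, Gala together cover every achievement (Delta ∪ Echo ∪ Gala = {X1, X2, X3, X4, X5, X6, X7, X8, X9, X10, X11, X12}); total cost 4 + 6 + 4 = 14.
The greedy pick Delta, Bravo, Echo costs 15; no covering selection beats 14.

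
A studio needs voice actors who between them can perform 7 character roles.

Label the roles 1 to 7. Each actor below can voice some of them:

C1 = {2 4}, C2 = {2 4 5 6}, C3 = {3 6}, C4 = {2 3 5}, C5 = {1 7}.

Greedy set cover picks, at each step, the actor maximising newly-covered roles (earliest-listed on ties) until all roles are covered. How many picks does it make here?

3

Greedy: pick C2 (covers 4 new) → pick C5 (covers 2 new) → pick C3 (covers 1 new). Total picks: 3.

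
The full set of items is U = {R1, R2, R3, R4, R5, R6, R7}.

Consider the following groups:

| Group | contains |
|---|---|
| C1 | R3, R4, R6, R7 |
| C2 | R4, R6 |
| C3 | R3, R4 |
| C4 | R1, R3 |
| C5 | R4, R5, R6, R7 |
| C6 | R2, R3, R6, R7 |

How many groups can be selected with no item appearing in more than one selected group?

C4, C5 are pairwise disjoint (C4={R1,R3}; C5={R4,R5,R6,R7}).
Every remaining group overlaps one of these, and no 3 of the listed groups are pairwise disjoint, so 2 is the maximum.

2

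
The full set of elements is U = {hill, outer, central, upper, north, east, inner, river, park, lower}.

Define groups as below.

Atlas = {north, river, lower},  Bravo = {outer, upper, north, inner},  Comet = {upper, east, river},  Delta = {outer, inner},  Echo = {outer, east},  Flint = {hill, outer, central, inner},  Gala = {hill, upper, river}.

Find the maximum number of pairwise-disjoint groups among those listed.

Delta, Gala are pairwise disjoint (Delta={outer,inner}; Gala={hill,upper,river}).
Every remaining group overlaps one of these, and no 3 of the listed groups are pairwise disjoint, so 2 is the maximum.

2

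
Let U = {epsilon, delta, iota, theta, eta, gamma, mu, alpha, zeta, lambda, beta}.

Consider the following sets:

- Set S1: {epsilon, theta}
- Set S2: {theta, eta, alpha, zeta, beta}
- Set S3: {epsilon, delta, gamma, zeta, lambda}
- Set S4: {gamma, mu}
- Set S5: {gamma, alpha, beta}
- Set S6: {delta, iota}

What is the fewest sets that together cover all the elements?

Take {S2, S3, S4, S6}. Their union is {epsilon, delta, iota, theta, eta, gamma, mu, alpha, zeta, lambda, beta}, which is all 11 elements.
No 3 of the 6 sets cover everything (all 20 combinations miss at least one element), so 4 is optimal.

4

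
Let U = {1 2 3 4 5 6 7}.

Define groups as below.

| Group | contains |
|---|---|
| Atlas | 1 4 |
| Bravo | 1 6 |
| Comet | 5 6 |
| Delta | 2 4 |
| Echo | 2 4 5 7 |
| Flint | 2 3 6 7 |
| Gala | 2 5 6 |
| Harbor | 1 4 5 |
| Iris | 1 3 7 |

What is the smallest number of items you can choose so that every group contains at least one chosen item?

3

The 3 items {3, 4, 6} hit every group.
The groups Comet, Delta, Iris are pairwise disjoint, so any hitting set needs a separate item for each — at least 3. Hence 3 is optimal.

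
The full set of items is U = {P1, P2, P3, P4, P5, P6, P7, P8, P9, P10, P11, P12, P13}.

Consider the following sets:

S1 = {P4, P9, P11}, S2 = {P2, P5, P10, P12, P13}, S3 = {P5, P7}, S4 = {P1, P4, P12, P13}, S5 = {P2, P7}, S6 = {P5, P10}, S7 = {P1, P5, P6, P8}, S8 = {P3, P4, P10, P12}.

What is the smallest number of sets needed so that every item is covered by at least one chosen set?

Take {S1, S2, S5, S7, S8}. Their union is {P1, P2, P3, P4, P5, P6, P7, P8, P9, P10, P11, P12, P13}, which is all 13 items.
No 4 of the 8 sets cover everything (all 70 combinations miss at least one item), so 5 is optimal.

5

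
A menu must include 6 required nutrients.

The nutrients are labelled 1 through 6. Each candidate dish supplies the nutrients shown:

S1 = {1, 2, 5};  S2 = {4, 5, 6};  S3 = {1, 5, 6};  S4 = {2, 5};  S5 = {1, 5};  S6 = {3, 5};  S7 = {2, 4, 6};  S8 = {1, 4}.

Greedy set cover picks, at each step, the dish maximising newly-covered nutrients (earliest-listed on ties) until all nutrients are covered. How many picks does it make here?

3

Greedy: pick S1 (covers 3 new) → pick S2 (covers 2 new) → pick S6 (covers 1 new). Total picks: 3.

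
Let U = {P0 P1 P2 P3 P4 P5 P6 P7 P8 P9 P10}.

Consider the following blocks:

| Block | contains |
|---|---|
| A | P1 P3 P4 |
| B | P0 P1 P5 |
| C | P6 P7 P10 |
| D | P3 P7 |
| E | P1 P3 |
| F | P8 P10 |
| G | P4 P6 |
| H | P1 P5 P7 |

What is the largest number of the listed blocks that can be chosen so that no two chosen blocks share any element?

4

B, D, F, G are pairwise disjoint (B={P0,P1,P5}; D={P3,P7}; F={P8,P10}; G={P4,P6}).
Every remaining block overlaps one of these, and no 5 of the listed blocks are pairwise disjoint, so 4 is the maximum.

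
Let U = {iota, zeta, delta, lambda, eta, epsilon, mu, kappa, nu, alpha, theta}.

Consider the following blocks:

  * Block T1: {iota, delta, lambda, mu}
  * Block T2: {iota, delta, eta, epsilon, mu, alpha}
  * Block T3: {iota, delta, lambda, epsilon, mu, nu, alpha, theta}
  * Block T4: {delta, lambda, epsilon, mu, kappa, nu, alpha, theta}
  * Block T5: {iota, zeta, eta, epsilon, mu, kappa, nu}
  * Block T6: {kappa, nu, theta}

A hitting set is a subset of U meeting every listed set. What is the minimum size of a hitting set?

H = {iota, kappa} meets every block (each contains at least one member of H), and |H| = 2.
The blocks T1, T6 are pairwise disjoint, so any hitting set needs a separate element for each — at least 2. Hence 2 is optimal.

2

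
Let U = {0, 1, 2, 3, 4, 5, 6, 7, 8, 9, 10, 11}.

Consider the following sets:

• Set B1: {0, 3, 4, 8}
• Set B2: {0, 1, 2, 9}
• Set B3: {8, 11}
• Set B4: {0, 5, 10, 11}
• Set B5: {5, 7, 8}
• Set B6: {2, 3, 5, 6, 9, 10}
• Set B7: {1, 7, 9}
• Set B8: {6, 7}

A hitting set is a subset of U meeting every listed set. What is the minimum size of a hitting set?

H = {0, 3, 7, 8} meets every set (each contains at least one member of H), and |H| = 4.
No choice of 3 elements meets every set, so 4 is the minimum.

4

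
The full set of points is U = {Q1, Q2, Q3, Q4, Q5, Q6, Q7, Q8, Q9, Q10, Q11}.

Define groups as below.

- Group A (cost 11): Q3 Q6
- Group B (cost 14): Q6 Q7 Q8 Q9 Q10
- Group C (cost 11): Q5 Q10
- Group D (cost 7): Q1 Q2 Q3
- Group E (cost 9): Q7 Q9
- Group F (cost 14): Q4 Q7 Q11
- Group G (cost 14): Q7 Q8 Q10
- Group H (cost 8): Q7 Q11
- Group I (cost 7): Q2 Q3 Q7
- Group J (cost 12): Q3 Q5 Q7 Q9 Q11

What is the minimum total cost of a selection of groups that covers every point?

46

B, C, D, F together cover every point (B ∪ C ∪ D ∪ F = {Q1, Q2, Q3, Q4, Q5, Q6, Q7, Q8, Q9, Q10, Q11}); total cost 14 + 11 + 7 + 14 = 46.
The greedy pick D, B, J, F costs 47; no covering selection beats 46.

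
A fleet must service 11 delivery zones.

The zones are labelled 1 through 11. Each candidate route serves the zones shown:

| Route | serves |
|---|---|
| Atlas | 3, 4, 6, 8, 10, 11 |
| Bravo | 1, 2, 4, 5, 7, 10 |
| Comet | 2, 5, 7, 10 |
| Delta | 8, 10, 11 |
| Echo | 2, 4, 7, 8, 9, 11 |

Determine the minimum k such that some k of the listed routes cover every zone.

3

Atlas and Bravo and Echo together: Atlas ∪ Bravo ∪ Echo = {1, 2, 3, 4, 5, 6, 7, 8, 9, 10, 11} — every zone is covered.
Only Bravo contains 1, so Bravo is forced; the remaining 5 zones need at least 2 more routes (each remaining route adds at most 4) — so at least 3 routes are needed, and 3 is optimal.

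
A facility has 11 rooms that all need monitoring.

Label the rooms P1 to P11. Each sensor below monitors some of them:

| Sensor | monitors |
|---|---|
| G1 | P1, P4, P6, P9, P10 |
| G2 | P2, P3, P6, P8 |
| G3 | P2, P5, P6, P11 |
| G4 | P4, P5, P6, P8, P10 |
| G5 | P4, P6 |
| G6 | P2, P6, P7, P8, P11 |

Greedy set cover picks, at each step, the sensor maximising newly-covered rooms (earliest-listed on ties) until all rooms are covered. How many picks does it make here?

Greedy: pick G1 (covers 5 new) → pick G6 (covers 4 new) → pick G2 (covers 1 new) → pick G3 (covers 1 new). Total picks: 4.

4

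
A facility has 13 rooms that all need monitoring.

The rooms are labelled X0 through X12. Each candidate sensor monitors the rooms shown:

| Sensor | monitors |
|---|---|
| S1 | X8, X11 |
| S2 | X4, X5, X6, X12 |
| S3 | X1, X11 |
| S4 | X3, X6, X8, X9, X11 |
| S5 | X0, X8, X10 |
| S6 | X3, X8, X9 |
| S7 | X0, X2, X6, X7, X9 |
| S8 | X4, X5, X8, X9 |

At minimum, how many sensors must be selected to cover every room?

S2 and S3 and S4 and S5 and S7 together: S2 ∪ S3 ∪ S4 ∪ S5 ∪ S7 = {X0, X1, X2, X3, X4, X5, X6, X7, X8, X9, X10, X11, X12} — every room is covered.
No 4 of the 8 sensors cover everything (all 70 combinations miss at least one room), so 5 is optimal.

5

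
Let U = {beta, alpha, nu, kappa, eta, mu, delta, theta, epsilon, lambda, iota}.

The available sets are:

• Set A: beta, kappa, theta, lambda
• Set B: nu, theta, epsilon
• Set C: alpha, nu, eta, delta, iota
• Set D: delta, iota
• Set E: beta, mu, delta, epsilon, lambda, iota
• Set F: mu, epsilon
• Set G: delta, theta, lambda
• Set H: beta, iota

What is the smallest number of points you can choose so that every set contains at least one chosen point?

T = {theta, epsilon, iota} meets every set (each contains at least one member of T), and |T| = 3.
The sets A, D, F are pairwise disjoint, so any hitting set needs a separate point for each — at least 3. Hence 3 is optimal.

3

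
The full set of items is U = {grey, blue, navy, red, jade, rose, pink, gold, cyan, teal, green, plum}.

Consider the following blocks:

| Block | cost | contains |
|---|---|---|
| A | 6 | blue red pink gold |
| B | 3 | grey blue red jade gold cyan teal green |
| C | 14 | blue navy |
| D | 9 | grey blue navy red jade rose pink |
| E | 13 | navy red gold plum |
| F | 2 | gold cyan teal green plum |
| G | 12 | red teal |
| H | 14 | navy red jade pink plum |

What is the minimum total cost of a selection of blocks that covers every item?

D, F together cover every item (D ∪ F = {grey, blue, navy, red, jade, rose, pink, gold, cyan, teal, green, plum}); total cost 9 + 2 = 11.
The greedy pick B, F, D costs 14; no covering selection beats 11.

11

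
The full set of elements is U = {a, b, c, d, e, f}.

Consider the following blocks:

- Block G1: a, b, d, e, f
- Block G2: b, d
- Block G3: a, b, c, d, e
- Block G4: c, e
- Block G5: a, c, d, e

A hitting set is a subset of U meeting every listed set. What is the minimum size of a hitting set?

2

The 2 elements {d, e} hit every block.
The blocks G2, G4 are pairwise disjoint, so any hitting set needs a separate element for each — at least 2. Hence 2 is optimal.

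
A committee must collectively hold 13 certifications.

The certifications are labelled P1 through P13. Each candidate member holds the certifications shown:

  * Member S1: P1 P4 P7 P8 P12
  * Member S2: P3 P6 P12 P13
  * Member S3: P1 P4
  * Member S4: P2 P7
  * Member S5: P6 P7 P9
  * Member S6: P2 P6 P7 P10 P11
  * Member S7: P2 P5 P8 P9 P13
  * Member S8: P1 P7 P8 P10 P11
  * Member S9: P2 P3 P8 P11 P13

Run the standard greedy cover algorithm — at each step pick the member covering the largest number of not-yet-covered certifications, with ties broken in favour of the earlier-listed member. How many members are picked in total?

4

Greedy: pick S1 (covers 5 new) → pick S6 (covers 4 new) → pick S7 (covers 3 new) → pick S2 (covers 1 new). Total picks: 4.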